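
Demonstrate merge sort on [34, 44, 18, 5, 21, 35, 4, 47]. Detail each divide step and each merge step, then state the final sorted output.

Merge sort trace:

Split: [34, 44, 18, 5, 21, 35, 4, 47] -> [34, 44, 18, 5] and [21, 35, 4, 47]
  Split: [34, 44, 18, 5] -> [34, 44] and [18, 5]
    Split: [34, 44] -> [34] and [44]
    Merge: [34] + [44] -> [34, 44]
    Split: [18, 5] -> [18] and [5]
    Merge: [18] + [5] -> [5, 18]
  Merge: [34, 44] + [5, 18] -> [5, 18, 34, 44]
  Split: [21, 35, 4, 47] -> [21, 35] and [4, 47]
    Split: [21, 35] -> [21] and [35]
    Merge: [21] + [35] -> [21, 35]
    Split: [4, 47] -> [4] and [47]
    Merge: [4] + [47] -> [4, 47]
  Merge: [21, 35] + [4, 47] -> [4, 21, 35, 47]
Merge: [5, 18, 34, 44] + [4, 21, 35, 47] -> [4, 5, 18, 21, 34, 35, 44, 47]

Final sorted array: [4, 5, 18, 21, 34, 35, 44, 47]

The merge sort proceeds by recursively splitting the array and merging sorted halves.
After all merges, the sorted array is [4, 5, 18, 21, 34, 35, 44, 47].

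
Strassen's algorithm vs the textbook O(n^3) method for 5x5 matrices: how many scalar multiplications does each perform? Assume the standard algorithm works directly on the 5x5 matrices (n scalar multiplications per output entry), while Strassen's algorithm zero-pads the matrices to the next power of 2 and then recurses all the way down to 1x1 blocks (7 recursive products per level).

Matrix multiplication for 5x5 matrices:

Strassen's algorithm requires power-of-2 dimensions. Pad 5x5 to 8x8 (next power of 2).

Standard algorithm: 5^3 = 125 multiplications
Strassen's algorithm: 7^(log2(8)) = 7^3 = 343 multiplications
Difference: 125 - 343 = -218 (Strassen uses MORE here due to padding overhead — for small or just-over-power-of-2 n, padding can outweigh the per-level savings)

Standard: 125 multiplications (5^3). Strassen: 343 multiplications (7^3, after padding to 8x8). Strassen reduces 8 recursive multiplications to 7 at each level.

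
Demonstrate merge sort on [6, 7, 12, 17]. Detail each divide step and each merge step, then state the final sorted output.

Merge sort trace:

Split: [6, 7, 12, 17] -> [6, 7] and [12, 17]
  Split: [6, 7] -> [6] and [7]
  Merge: [6] + [7] -> [6, 7]
  Split: [12, 17] -> [12] and [17]
  Merge: [12] + [17] -> [12, 17]
Merge: [6, 7] + [12, 17] -> [6, 7, 12, 17]

Final sorted array: [6, 7, 12, 17]

The merge sort proceeds by recursively splitting the array and merging sorted halves.
After all merges, the sorted array is [6, 7, 12, 17].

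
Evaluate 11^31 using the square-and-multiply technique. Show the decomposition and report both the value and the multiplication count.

Computing 11^31 by squaring (build up from 11^1; each line after the first costs one multiplication):

11^1 = 11
11^2 = (11^1)^2 = 11^2 = 121
11^3 = 11 * 11^2 = 11 * 121 = 1331
11^6 = (11^3)^2 = 1331^2 = 1771561
11^7 = 11 * 11^6 = 11 * 1771561 = 19487171
11^14 = (11^7)^2 = 19487171^2 = 379749833583241
11^15 = 11 * 11^14 = 11 * 379749833583241 = 4177248169415651
11^30 = (11^15)^2 = 4177248169415651^2 = 17449402268886407318558803753801
11^31 = 11 * 11^30 = 11 * 17449402268886407318558803753801 = 191943424957750480504146841291811

Result: 191943424957750480504146841291811
Multiplications needed: 8 (8 lines after 11^1)

11^31 = 191943424957750480504146841291811. Using exponentiation by squaring, this requires 8 multiplications. The key idea: if the exponent is even, square the half-power; if odd, multiply by the base once.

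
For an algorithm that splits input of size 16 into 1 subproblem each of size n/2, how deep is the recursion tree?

For divide and conquer with division factor 2:

Problem sizes at each level:
Level 0: 16
Level 1: 8
Level 2: 4
Level 3: 2
Level 4: 1

The root is level 0 and the size-1 base case is level 4 (the tree spans levels 0 through 4, i.e. 5 levels counting the root), so the depth is the number of divisions: log_2(16) = 4

The recursion tree depth is log_2(16) = 4. At each level, the problem size is divided by 2, so it takes 4 divisions to reduce to a base case of size 1. The algorithm makes 1 recursive call at each level.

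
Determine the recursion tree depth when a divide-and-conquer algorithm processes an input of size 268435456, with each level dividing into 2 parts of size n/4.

For divide and conquer with division factor 4:

Problem sizes at each level:
Level 0: 268435456
Level 1: 67108864
Level 2: 16777216
Level 3: 4194304
Level 4: 1048576
Level 5: 262144
Level 6: 65536
Level 7: 16384
Level 8: 4096
Level 9: 1024
Level 10: 256
Level 11: 64
Level 12: 16
Level 13: 4
Level 14: 1

The root is level 0 and the size-1 base case is level 14 (the tree spans levels 0 through 14, i.e. 15 levels counting the root), so the depth is the number of divisions: log_4(268435456) = 14

The recursion tree depth is log_4(268435456) = 14. At each level, the problem size is divided by 4, so it takes 14 divisions to reduce to a base case of size 1. The algorithm makes 2 recursive calls at each level.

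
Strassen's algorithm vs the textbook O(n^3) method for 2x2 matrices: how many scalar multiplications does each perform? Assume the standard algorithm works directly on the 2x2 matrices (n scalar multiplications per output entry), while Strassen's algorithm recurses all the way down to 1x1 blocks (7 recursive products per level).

Matrix multiplication for 2x2 matrices:

Standard algorithm: 2^3 = 8 multiplications
Strassen's algorithm: 7^(log2(2)) = 7^1 = 7 multiplications
Savings: 8 - 7 = 1 multiplications

Standard: 8 multiplications (2^3). Strassen: 7 multiplications (7^1). Strassen reduces 8 recursive multiplications to 7 at each level.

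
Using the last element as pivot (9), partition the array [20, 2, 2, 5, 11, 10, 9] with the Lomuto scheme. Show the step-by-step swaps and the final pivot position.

Lomuto partition with pivot = 9:

Initial array: [20, 2, 2, 5, 11, 10, 9]

arr[0]=20 > 9: no swap
arr[1]=2 <= 9: swap with position 0, array becomes [2, 20, 2, 5, 11, 10, 9]
arr[2]=2 <= 9: swap with position 1, array becomes [2, 2, 20, 5, 11, 10, 9]
arr[3]=5 <= 9: swap with position 2, array becomes [2, 2, 5, 20, 11, 10, 9]
arr[4]=11 > 9: no swap
arr[5]=10 > 9: no swap

Place pivot at position 3: [2, 2, 5, 9, 11, 10, 20]
Pivot position: 3

After partitioning with pivot 9, the array becomes [2, 2, 5, 9, 11, 10, 20]. The pivot is placed at index 3. All elements to the left of the pivot are <= 9, and all elements to the right are > 9.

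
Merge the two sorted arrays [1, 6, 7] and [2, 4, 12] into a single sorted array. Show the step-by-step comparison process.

Merging process:

Compare 1 vs 2: take 1 from left. Merged: [1]
Compare 6 vs 2: take 2 from right. Merged: [1, 2]
Compare 6 vs 4: take 4 from right. Merged: [1, 2, 4]
Compare 6 vs 12: take 6 from left. Merged: [1, 2, 4, 6]
Compare 7 vs 12: take 7 from left. Merged: [1, 2, 4, 6, 7]
Append remaining from right: [12]. Merged: [1, 2, 4, 6, 7, 12]

Final merged array: [1, 2, 4, 6, 7, 12]
Total comparisons: 5

The merged array is [1, 2, 4, 6, 7, 12], requiring 5 comparisons. The merge step runs in O(n) time where n is the total number of elements.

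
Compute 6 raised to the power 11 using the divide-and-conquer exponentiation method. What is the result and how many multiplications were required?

Computing 6^11 by squaring (build up from 6^1; each line after the first costs one multiplication):

6^1 = 6
6^2 = (6^1)^2 = 6^2 = 36
6^4 = (6^2)^2 = 36^2 = 1296
6^5 = 6 * 6^4 = 6 * 1296 = 7776
6^10 = (6^5)^2 = 7776^2 = 60466176
6^11 = 6 * 6^10 = 6 * 60466176 = 362797056

Result: 362797056
Multiplications needed: 5 (5 lines after 6^1)

6^11 = 362797056. Using exponentiation by squaring, this requires 5 multiplications. The key idea: if the exponent is even, square the half-power; if odd, multiply by the base once.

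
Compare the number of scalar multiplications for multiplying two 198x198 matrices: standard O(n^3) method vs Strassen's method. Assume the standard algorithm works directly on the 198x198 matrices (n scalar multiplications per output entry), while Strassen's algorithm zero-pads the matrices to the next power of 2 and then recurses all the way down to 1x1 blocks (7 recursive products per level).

Matrix multiplication for 198x198 matrices:

Strassen's algorithm requires power-of-2 dimensions. Pad 198x198 to 256x256 (next power of 2).

Standard algorithm: 198^3 = 7762392 multiplications
Strassen's algorithm: 7^(log2(256)) = 7^8 = 5764801 multiplications
Savings: 7762392 - 5764801 = 1997591 multiplications

Standard: 7762392 multiplications (198^3). Strassen: 5764801 multiplications (7^8, after padding to 256x256). Strassen reduces 8 recursive multiplications to 7 at each level.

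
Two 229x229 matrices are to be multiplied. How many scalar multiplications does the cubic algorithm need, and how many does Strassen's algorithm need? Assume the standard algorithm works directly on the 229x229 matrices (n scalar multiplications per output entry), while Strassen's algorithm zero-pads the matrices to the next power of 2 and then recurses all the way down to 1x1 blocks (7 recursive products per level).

Matrix multiplication for 229x229 matrices:

Strassen's algorithm requires power-of-2 dimensions. Pad 229x229 to 256x256 (next power of 2).

Standard algorithm: 229^3 = 12008989 multiplications
Strassen's algorithm: 7^(log2(256)) = 7^8 = 5764801 multiplications
Savings: 12008989 - 5764801 = 6244188 multiplications

Standard: 12008989 multiplications (229^3). Strassen: 5764801 multiplications (7^8, after padding to 256x256). Strassen reduces 8 recursive multiplications to 7 at each level.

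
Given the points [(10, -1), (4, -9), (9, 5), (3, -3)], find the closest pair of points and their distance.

Computing all pairwise distances among 4 points:

d((10, -1), (4, -9)) = 10.0
d((10, -1), (9, 5)) = 6.0828 <-- minimum
d((10, -1), (3, -3)) = 7.2801
d((4, -9), (9, 5)) = 14.8661
d((4, -9), (3, -3)) = 6.0828 <-- minimum
d((9, 5), (3, -3)) = 10.0

Minimum distance: 6.0828 (tie among 2 pairs: (10, -1) and (9, 5); (4, -9) and (3, -3))

The minimum Euclidean distance is 6.0828. There is a tie: 2 pairs achieve this minimum — (10, -1) and (9, 5); (4, -9) and (3, -3). Any of these is a valid closest pair. For 4 points, brute-force pairwise comparison is shown above. For large n, the divide-and-conquer algorithm (sort by x, recurse on halves, check the dividing strip) achieves O(n log n).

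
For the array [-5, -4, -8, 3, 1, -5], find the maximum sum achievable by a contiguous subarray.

Using Kadane's algorithm on [-5, -4, -8, 3, 1, -5]:

Scanning through the array:
Position 1 (value -4): max_ending_here = -4, max_so_far = -4
Position 2 (value -8): max_ending_here = -8, max_so_far = -4
Position 3 (value 3): max_ending_here = 3, max_so_far = 3
Position 4 (value 1): max_ending_here = 4, max_so_far = 4
Position 5 (value -5): max_ending_here = -1, max_so_far = 4

Maximum subarray: [3, 1]
Maximum sum: 4

The maximum subarray is [3, 1] with sum 4. This subarray runs from index 3 to index 4.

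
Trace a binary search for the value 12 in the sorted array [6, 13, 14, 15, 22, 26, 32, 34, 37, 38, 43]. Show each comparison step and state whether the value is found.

Binary search for 12 in [6, 13, 14, 15, 22, 26, 32, 34, 37, 38, 43]:

lo=0, hi=10, mid=5, arr[mid]=26 -> 26 > 12, search left half
lo=0, hi=4, mid=2, arr[mid]=14 -> 14 > 12, search left half
lo=0, hi=1, mid=0, arr[mid]=6 -> 6 < 12, search right half
lo=1, hi=1, mid=1, arr[mid]=13 -> 13 > 12, search left half
lo=1 > hi=0, target 12 not found

Binary search determines that 12 is not in the array after 4 comparisons. The search space was exhausted without finding the target.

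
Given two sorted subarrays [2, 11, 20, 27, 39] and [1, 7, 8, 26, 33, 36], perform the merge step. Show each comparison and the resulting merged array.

Merging process:

Compare 2 vs 1: take 1 from right. Merged: [1]
Compare 2 vs 7: take 2 from left. Merged: [1, 2]
Compare 11 vs 7: take 7 from right. Merged: [1, 2, 7]
Compare 11 vs 8: take 8 from right. Merged: [1, 2, 7, 8]
Compare 11 vs 26: take 11 from left. Merged: [1, 2, 7, 8, 11]
Compare 20 vs 26: take 20 from left. Merged: [1, 2, 7, 8, 11, 20]
Compare 27 vs 26: take 26 from right. Merged: [1, 2, 7, 8, 11, 20, 26]
Compare 27 vs 33: take 27 from left. Merged: [1, 2, 7, 8, 11, 20, 26, 27]
Compare 39 vs 33: take 33 from right. Merged: [1, 2, 7, 8, 11, 20, 26, 27, 33]
Compare 39 vs 36: take 36 from right. Merged: [1, 2, 7, 8, 11, 20, 26, 27, 33, 36]
Append remaining from left: [39]. Merged: [1, 2, 7, 8, 11, 20, 26, 27, 33, 36, 39]

Final merged array: [1, 2, 7, 8, 11, 20, 26, 27, 33, 36, 39]
Total comparisons: 10

The merged array is [1, 2, 7, 8, 11, 20, 26, 27, 33, 36, 39], requiring 10 comparisons. The merge step runs in O(n) time where n is the total number of elements.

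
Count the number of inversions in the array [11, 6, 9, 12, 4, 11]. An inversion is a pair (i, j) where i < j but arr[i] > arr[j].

Finding inversions in [11, 6, 9, 12, 4, 11]:

(0, 1): arr[0]=11 > arr[1]=6
(0, 2): arr[0]=11 > arr[2]=9
(0, 4): arr[0]=11 > arr[4]=4
(1, 4): arr[1]=6 > arr[4]=4
(2, 4): arr[2]=9 > arr[4]=4
(3, 4): arr[3]=12 > arr[4]=4
(3, 5): arr[3]=12 > arr[5]=11

Total inversions: 7

The array has 7 inversion(s): (0,1), (0,2), (0,4), (1,4), (2,4), (3,4), (3,5). Each pair (i,j) satisfies i < j and arr[i] > arr[j].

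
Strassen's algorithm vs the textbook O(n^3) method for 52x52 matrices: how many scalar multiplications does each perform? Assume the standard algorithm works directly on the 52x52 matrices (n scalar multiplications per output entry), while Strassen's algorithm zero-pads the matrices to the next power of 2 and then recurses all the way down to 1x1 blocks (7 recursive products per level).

Matrix multiplication for 52x52 matrices:

Strassen's algorithm requires power-of-2 dimensions. Pad 52x52 to 64x64 (next power of 2).

Standard algorithm: 52^3 = 140608 multiplications
Strassen's algorithm: 7^(log2(64)) = 7^6 = 117649 multiplications
Savings: 140608 - 117649 = 22959 multiplications

Standard: 140608 multiplications (52^3). Strassen: 117649 multiplications (7^6, after padding to 64x64). Strassen reduces 8 recursive multiplications to 7 at each level.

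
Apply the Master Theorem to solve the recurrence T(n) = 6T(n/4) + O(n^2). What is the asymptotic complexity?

Master Theorem for T(n) = 6T(n/4) + O(n^2):

a = 6, b = 4, c = 2
log_b(a) = log_4(6) = 1.2925

Case 3: c = 2 > log_4(6) = 1.2925
T(n) = O(n^2) = O(n^2)

For T(n) = 6T(n/4) + O(n^2): log_4(6) = 1.2925. This is Case 3 of the Master Theorem (c > log_b(a), work dominated by root), giving O(n^2).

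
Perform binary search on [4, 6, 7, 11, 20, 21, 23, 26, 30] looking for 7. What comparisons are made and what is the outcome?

Binary search for 7 in [4, 6, 7, 11, 20, 21, 23, 26, 30]:

lo=0, hi=8, mid=4, arr[mid]=20 -> 20 > 7, search left half
lo=0, hi=3, mid=1, arr[mid]=6 -> 6 < 7, search right half
lo=2, hi=3, mid=2, arr[mid]=7 -> Found target at index 2!

Binary search finds 7 at index 2 after 3 comparisons. The search repeatedly halves the search space by comparing with the middle element.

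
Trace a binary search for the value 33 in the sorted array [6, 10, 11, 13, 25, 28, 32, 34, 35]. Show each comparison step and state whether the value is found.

Binary search for 33 in [6, 10, 11, 13, 25, 28, 32, 34, 35]:

lo=0, hi=8, mid=4, arr[mid]=25 -> 25 < 33, search right half
lo=5, hi=8, mid=6, arr[mid]=32 -> 32 < 33, search right half
lo=7, hi=8, mid=7, arr[mid]=34 -> 34 > 33, search left half
lo=7 > hi=6, target 33 not found

Binary search determines that 33 is not in the array after 3 comparisons. The search space was exhausted without finding the target.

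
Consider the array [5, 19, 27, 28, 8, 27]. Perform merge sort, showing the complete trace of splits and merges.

Merge sort trace:

Split: [5, 19, 27, 28, 8, 27] -> [5, 19, 27] and [28, 8, 27]
  Split: [5, 19, 27] -> [5] and [19, 27]
    Split: [19, 27] -> [19] and [27]
    Merge: [19] + [27] -> [19, 27]
  Merge: [5] + [19, 27] -> [5, 19, 27]
  Split: [28, 8, 27] -> [28] and [8, 27]
    Split: [8, 27] -> [8] and [27]
    Merge: [8] + [27] -> [8, 27]
  Merge: [28] + [8, 27] -> [8, 27, 28]
Merge: [5, 19, 27] + [8, 27, 28] -> [5, 8, 19, 27, 27, 28]

Final sorted array: [5, 8, 19, 27, 27, 28]

The merge sort proceeds by recursively splitting the array and merging sorted halves.
After all merges, the sorted array is [5, 8, 19, 27, 27, 28].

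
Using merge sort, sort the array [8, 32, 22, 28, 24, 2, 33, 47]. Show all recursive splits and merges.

Merge sort trace:

Split: [8, 32, 22, 28, 24, 2, 33, 47] -> [8, 32, 22, 28] and [24, 2, 33, 47]
  Split: [8, 32, 22, 28] -> [8, 32] and [22, 28]
    Split: [8, 32] -> [8] and [32]
    Merge: [8] + [32] -> [8, 32]
    Split: [22, 28] -> [22] and [28]
    Merge: [22] + [28] -> [22, 28]
  Merge: [8, 32] + [22, 28] -> [8, 22, 28, 32]
  Split: [24, 2, 33, 47] -> [24, 2] and [33, 47]
    Split: [24, 2] -> [24] and [2]
    Merge: [24] + [2] -> [2, 24]
    Split: [33, 47] -> [33] and [47]
    Merge: [33] + [47] -> [33, 47]
  Merge: [2, 24] + [33, 47] -> [2, 24, 33, 47]
Merge: [8, 22, 28, 32] + [2, 24, 33, 47] -> [2, 8, 22, 24, 28, 32, 33, 47]

Final sorted array: [2, 8, 22, 24, 28, 32, 33, 47]

The merge sort proceeds by recursively splitting the array and merging sorted halves.
After all merges, the sorted array is [2, 8, 22, 24, 28, 32, 33, 47].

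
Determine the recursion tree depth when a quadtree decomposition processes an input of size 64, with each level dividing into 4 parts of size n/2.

For divide and conquer with division factor 2:

Problem sizes at each level:
Level 0: 64
Level 1: 32
Level 2: 16
Level 3: 8
Level 4: 4
Level 5: 2
Level 6: 1

The root is level 0 and the size-1 base case is level 6 (the tree spans levels 0 through 6, i.e. 7 levels counting the root), so the depth is the number of divisions: log_2(64) = 6

The recursion tree depth is log_2(64) = 6. At each level, the problem size is divided by 2, so it takes 6 divisions to reduce to a base case of size 1. The algorithm makes 4 recursive calls at each level.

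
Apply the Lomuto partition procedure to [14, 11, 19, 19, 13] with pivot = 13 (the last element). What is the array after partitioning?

Lomuto partition with pivot = 13:

Initial array: [14, 11, 19, 19, 13]

arr[0]=14 > 13: no swap
arr[1]=11 <= 13: swap with position 0, array becomes [11, 14, 19, 19, 13]
arr[2]=19 > 13: no swap
arr[3]=19 > 13: no swap

Place pivot at position 1: [11, 13, 19, 19, 14]
Pivot position: 1

After partitioning with pivot 13, the array becomes [11, 13, 19, 19, 14]. The pivot is placed at index 1. All elements to the left of the pivot are <= 13, and all elements to the right are > 13.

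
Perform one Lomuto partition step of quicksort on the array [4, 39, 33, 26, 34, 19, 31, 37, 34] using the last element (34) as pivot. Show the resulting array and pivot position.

Lomuto partition with pivot = 34:

Initial array: [4, 39, 33, 26, 34, 19, 31, 37, 34]

arr[0]=4 <= 34: swap with position 0, array becomes [4, 39, 33, 26, 34, 19, 31, 37, 34]
arr[1]=39 > 34: no swap
arr[2]=33 <= 34: swap with position 1, array becomes [4, 33, 39, 26, 34, 19, 31, 37, 34]
arr[3]=26 <= 34: swap with position 2, array becomes [4, 33, 26, 39, 34, 19, 31, 37, 34]
arr[4]=34 <= 34: swap with position 3, array becomes [4, 33, 26, 34, 39, 19, 31, 37, 34]
arr[5]=19 <= 34: swap with position 4, array becomes [4, 33, 26, 34, 19, 39, 31, 37, 34]
arr[6]=31 <= 34: swap with position 5, array becomes [4, 33, 26, 34, 19, 31, 39, 37, 34]
arr[7]=37 > 34: no swap

Place pivot at position 6: [4, 33, 26, 34, 19, 31, 34, 37, 39]
Pivot position: 6

After partitioning with pivot 34, the array becomes [4, 33, 26, 34, 19, 31, 34, 37, 39]. The pivot is placed at index 6. All elements to the left of the pivot are <= 34, and all elements to the right are > 34.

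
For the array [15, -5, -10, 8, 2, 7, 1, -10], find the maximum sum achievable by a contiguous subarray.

Using Kadane's algorithm on [15, -5, -10, 8, 2, 7, 1, -10]:

Scanning through the array:
Position 1 (value -5): max_ending_here = 10, max_so_far = 15
Position 2 (value -10): max_ending_here = 0, max_so_far = 15
Position 3 (value 8): max_ending_here = 8, max_so_far = 15
Position 4 (value 2): max_ending_here = 10, max_so_far = 15
Position 5 (value 7): max_ending_here = 17, max_so_far = 17
Position 6 (value 1): max_ending_here = 18, max_so_far = 18
Position 7 (value -10): max_ending_here = 8, max_so_far = 18

Maximum subarray: [15, -5, -10, 8, 2, 7, 1]
Maximum sum: 18

The maximum subarray is [15, -5, -10, 8, 2, 7, 1] with sum 18. This subarray runs from index 0 to index 6.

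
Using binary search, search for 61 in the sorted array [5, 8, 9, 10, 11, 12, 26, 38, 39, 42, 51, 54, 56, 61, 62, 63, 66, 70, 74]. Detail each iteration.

Binary search for 61 in [5, 8, 9, 10, 11, 12, 26, 38, 39, 42, 51, 54, 56, 61, 62, 63, 66, 70, 74]:

lo=0, hi=18, mid=9, arr[mid]=42 -> 42 < 61, search right half
lo=10, hi=18, mid=14, arr[mid]=62 -> 62 > 61, search left half
lo=10, hi=13, mid=11, arr[mid]=54 -> 54 < 61, search right half
lo=12, hi=13, mid=12, arr[mid]=56 -> 56 < 61, search right half
lo=13, hi=13, mid=13, arr[mid]=61 -> Found target at index 13!

Binary search finds 61 at index 13 after 5 comparisons. The search repeatedly halves the search space by comparing with the middle element.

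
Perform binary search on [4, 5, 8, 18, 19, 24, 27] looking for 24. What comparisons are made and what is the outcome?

Binary search for 24 in [4, 5, 8, 18, 19, 24, 27]:

lo=0, hi=6, mid=3, arr[mid]=18 -> 18 < 24, search right half
lo=4, hi=6, mid=5, arr[mid]=24 -> Found target at index 5!

Binary search finds 24 at index 5 after 2 comparisons. The search repeatedly halves the search space by comparing with the middle element.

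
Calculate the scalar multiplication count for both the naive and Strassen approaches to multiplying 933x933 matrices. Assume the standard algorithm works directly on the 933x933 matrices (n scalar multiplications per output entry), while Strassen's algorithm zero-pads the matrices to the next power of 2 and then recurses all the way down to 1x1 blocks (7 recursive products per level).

Matrix multiplication for 933x933 matrices:

Strassen's algorithm requires power-of-2 dimensions. Pad 933x933 to 1024x1024 (next power of 2).

Standard algorithm: 933^3 = 812166237 multiplications
Strassen's algorithm: 7^(log2(1024)) = 7^10 = 282475249 multiplications
Savings: 812166237 - 282475249 = 529690988 multiplications

Standard: 812166237 multiplications (933^3). Strassen: 282475249 multiplications (7^10, after padding to 1024x1024). Strassen reduces 8 recursive multiplications to 7 at each level.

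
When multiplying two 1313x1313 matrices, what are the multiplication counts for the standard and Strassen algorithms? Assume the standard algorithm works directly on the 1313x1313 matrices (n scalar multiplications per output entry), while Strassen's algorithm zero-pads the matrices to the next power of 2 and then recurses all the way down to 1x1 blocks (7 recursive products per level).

Matrix multiplication for 1313x1313 matrices:

Strassen's algorithm requires power-of-2 dimensions. Pad 1313x1313 to 2048x2048 (next power of 2).

Standard algorithm: 1313^3 = 2263571297 multiplications
Strassen's algorithm: 7^(log2(2048)) = 7^11 = 1977326743 multiplications
Savings: 2263571297 - 1977326743 = 286244554 multiplications

Standard: 2263571297 multiplications (1313^3). Strassen: 1977326743 multiplications (7^11, after padding to 2048x2048). Strassen reduces 8 recursive multiplications to 7 at each level.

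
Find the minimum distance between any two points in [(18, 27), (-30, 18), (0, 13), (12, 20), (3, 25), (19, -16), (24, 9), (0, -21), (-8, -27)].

Computing all pairwise distances among 9 points:

d((18, 27), (-30, 18)) = 48.8365
d((18, 27), (0, 13)) = 22.8035
d((18, 27), (12, 20)) = 9.2195 <-- minimum
d((18, 27), (3, 25)) = 15.1327
d((18, 27), (19, -16)) = 43.0116
d((18, 27), (24, 9)) = 18.9737
d((18, 27), (0, -21)) = 51.264
d((18, 27), (-8, -27)) = 59.9333
d((-30, 18), (0, 13)) = 30.4138
d((-30, 18), (12, 20)) = 42.0476
d((-30, 18), (3, 25)) = 33.7343
d((-30, 18), (19, -16)) = 59.6406
d((-30, 18), (24, 9)) = 54.7449
d((-30, 18), (0, -21)) = 49.2037
d((-30, 18), (-8, -27)) = 50.0899
d((0, 13), (12, 20)) = 13.8924
d((0, 13), (3, 25)) = 12.3693
d((0, 13), (19, -16)) = 34.6699
d((0, 13), (24, 9)) = 24.3311
d((0, 13), (0, -21)) = 34.0
d((0, 13), (-8, -27)) = 40.7922
d((12, 20), (3, 25)) = 10.2956
d((12, 20), (19, -16)) = 36.6742
d((12, 20), (24, 9)) = 16.2788
d((12, 20), (0, -21)) = 42.72
d((12, 20), (-8, -27)) = 51.0784
d((3, 25), (19, -16)) = 44.0114
d((3, 25), (24, 9)) = 26.4008
d((3, 25), (0, -21)) = 46.0977
d((3, 25), (-8, -27)) = 53.1507
d((19, -16), (24, 9)) = 25.4951
d((19, -16), (0, -21)) = 19.6469
d((19, -16), (-8, -27)) = 29.1548
d((24, 9), (0, -21)) = 38.4187
d((24, 9), (-8, -27)) = 48.1664
d((0, -21), (-8, -27)) = 10.0

Closest pair: (18, 27) and (12, 20) with distance 9.2195

The closest pair is (18, 27) and (12, 20) with Euclidean distance 9.2195. For 9 points, brute-force pairwise comparison is shown above. For large n, the divide-and-conquer algorithm (sort by x, recurse on halves, check the dividing strip) achieves O(n log n).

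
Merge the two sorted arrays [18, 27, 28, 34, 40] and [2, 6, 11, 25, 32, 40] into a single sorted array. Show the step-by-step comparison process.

Merging process:

Compare 18 vs 2: take 2 from right. Merged: [2]
Compare 18 vs 6: take 6 from right. Merged: [2, 6]
Compare 18 vs 11: take 11 from right. Merged: [2, 6, 11]
Compare 18 vs 25: take 18 from left. Merged: [2, 6, 11, 18]
Compare 27 vs 25: take 25 from right. Merged: [2, 6, 11, 18, 25]
Compare 27 vs 32: take 27 from left. Merged: [2, 6, 11, 18, 25, 27]
Compare 28 vs 32: take 28 from left. Merged: [2, 6, 11, 18, 25, 27, 28]
Compare 34 vs 32: take 32 from right. Merged: [2, 6, 11, 18, 25, 27, 28, 32]
Compare 34 vs 40: take 34 from left. Merged: [2, 6, 11, 18, 25, 27, 28, 32, 34]
Compare 40 vs 40: take 40 from left. Merged: [2, 6, 11, 18, 25, 27, 28, 32, 34, 40]
Append remaining from right: [40]. Merged: [2, 6, 11, 18, 25, 27, 28, 32, 34, 40, 40]

Final merged array: [2, 6, 11, 18, 25, 27, 28, 32, 34, 40, 40]
Total comparisons: 10

The merged array is [2, 6, 11, 18, 25, 27, 28, 32, 34, 40, 40], requiring 10 comparisons. The merge step runs in O(n) time where n is the total number of elements.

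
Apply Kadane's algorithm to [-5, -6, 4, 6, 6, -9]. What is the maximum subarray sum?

Using Kadane's algorithm on [-5, -6, 4, 6, 6, -9]:

Scanning through the array:
Position 1 (value -6): max_ending_here = -6, max_so_far = -5
Position 2 (value 4): max_ending_here = 4, max_so_far = 4
Position 3 (value 6): max_ending_here = 10, max_so_far = 10
Position 4 (value 6): max_ending_here = 16, max_so_far = 16
Position 5 (value -9): max_ending_here = 7, max_so_far = 16

Maximum subarray: [4, 6, 6]
Maximum sum: 16

The maximum subarray is [4, 6, 6] with sum 16. This subarray runs from index 2 to index 4.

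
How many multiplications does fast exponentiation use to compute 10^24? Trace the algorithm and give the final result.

Computing 10^24 by squaring (build up from 10^1; each line after the first costs one multiplication):

10^1 = 10
10^2 = (10^1)^2 = 10^2 = 100
10^3 = 10 * 10^2 = 10 * 100 = 1000
10^6 = (10^3)^2 = 1000^2 = 1000000
10^12 = (10^6)^2 = 1000000^2 = 1000000000000
10^24 = (10^12)^2 = 1000000000000^2 = 1000000000000000000000000

Result: 1000000000000000000000000
Multiplications needed: 5 (5 lines after 10^1)

10^24 = 1000000000000000000000000. Using exponentiation by squaring, this requires 5 multiplications. The key idea: if the exponent is even, square the half-power; if odd, multiply by the base once.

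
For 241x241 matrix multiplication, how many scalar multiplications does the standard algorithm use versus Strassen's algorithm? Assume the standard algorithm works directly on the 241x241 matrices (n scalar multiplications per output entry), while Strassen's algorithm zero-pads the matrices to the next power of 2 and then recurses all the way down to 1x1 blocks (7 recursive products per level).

Matrix multiplication for 241x241 matrices:

Strassen's algorithm requires power-of-2 dimensions. Pad 241x241 to 256x256 (next power of 2).

Standard algorithm: 241^3 = 13997521 multiplications
Strassen's algorithm: 7^(log2(256)) = 7^8 = 5764801 multiplications
Savings: 13997521 - 5764801 = 8232720 multiplications

Standard: 13997521 multiplications (241^3). Strassen: 5764801 multiplications (7^8, after padding to 256x256). Strassen reduces 8 recursive multiplications to 7 at each level.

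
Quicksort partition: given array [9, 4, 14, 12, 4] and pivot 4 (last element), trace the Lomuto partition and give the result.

Lomuto partition with pivot = 4:

Initial array: [9, 4, 14, 12, 4]

arr[0]=9 > 4: no swap
arr[1]=4 <= 4: swap with position 0, array becomes [4, 9, 14, 12, 4]
arr[2]=14 > 4: no swap
arr[3]=12 > 4: no swap

Place pivot at position 1: [4, 4, 14, 12, 9]
Pivot position: 1

After partitioning with pivot 4, the array becomes [4, 4, 14, 12, 9]. The pivot is placed at index 1. All elements to the left of the pivot are <= 4, and all elements to the right are > 4.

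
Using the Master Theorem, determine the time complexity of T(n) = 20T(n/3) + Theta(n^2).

Master Theorem for T(n) = 20T(n/3) + O(n^2):

a = 20, b = 3, c = 2
log_b(a) = log_3(20) = 2.7268

Case 1: c = 2 < log_3(20) = 2.7268
T(n) = O(n^(log_3 20))

For T(n) = 20T(n/3) + O(n^2): log_3(20) = 2.7268. This is Case 1 of the Master Theorem (c < log_b(a), work dominated by leaves), giving O(n^(log_3 20)).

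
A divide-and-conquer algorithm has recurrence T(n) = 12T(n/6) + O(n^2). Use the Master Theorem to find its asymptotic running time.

Master Theorem for T(n) = 12T(n/6) + O(n^2):

a = 12, b = 6, c = 2
log_b(a) = log_6(12) = 1.3869

Case 3: c = 2 > log_6(12) = 1.3869
T(n) = O(n^2) = O(n^2)

For T(n) = 12T(n/6) + O(n^2): log_6(12) = 1.3869. This is Case 3 of the Master Theorem (c > log_b(a), work dominated by root), giving O(n^2).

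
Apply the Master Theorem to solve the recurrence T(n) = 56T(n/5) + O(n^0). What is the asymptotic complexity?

Master Theorem for T(n) = 56T(n/5) + O(n^0):

a = 56, b = 5, c = 0
log_b(a) = log_5(56) = 2.5011

Case 1: c = 0 < log_5(56) = 2.5011
T(n) = O(n^(log_5 56))

For T(n) = 56T(n/5) + O(n^0): log_5(56) = 2.5011. This is Case 1 of the Master Theorem (c < log_b(a), work dominated by leaves), giving O(n^(log_5 56)).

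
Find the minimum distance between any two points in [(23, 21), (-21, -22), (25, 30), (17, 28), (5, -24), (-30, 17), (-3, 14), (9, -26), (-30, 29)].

Computing all pairwise distances among 9 points:

d((23, 21), (-21, -22)) = 61.5224
d((23, 21), (25, 30)) = 9.2195
d((23, 21), (17, 28)) = 9.2195
d((23, 21), (5, -24)) = 48.4665
d((23, 21), (-30, 17)) = 53.1507
d((23, 21), (-3, 14)) = 26.9258
d((23, 21), (9, -26)) = 49.0408
d((23, 21), (-30, 29)) = 53.6004
d((-21, -22), (25, 30)) = 69.4262
d((-21, -22), (17, 28)) = 62.8013
d((-21, -22), (5, -24)) = 26.0768
d((-21, -22), (-30, 17)) = 40.025
d((-21, -22), (-3, 14)) = 40.2492
d((-21, -22), (9, -26)) = 30.2655
d((-21, -22), (-30, 29)) = 51.788
d((25, 30), (17, 28)) = 8.2462
d((25, 30), (5, -24)) = 57.5847
d((25, 30), (-30, 17)) = 56.5155
d((25, 30), (-3, 14)) = 32.249
d((25, 30), (9, -26)) = 58.2409
d((25, 30), (-30, 29)) = 55.0091
d((17, 28), (5, -24)) = 53.3667
d((17, 28), (-30, 17)) = 48.2701
d((17, 28), (-3, 14)) = 24.4131
d((17, 28), (9, -26)) = 54.5894
d((17, 28), (-30, 29)) = 47.0106
d((5, -24), (-30, 17)) = 53.9073
d((5, -24), (-3, 14)) = 38.833
d((5, -24), (9, -26)) = 4.4721 <-- minimum
d((5, -24), (-30, 29)) = 63.5138
d((-30, 17), (-3, 14)) = 27.1662
d((-30, 17), (9, -26)) = 58.0517
d((-30, 17), (-30, 29)) = 12.0
d((-3, 14), (9, -26)) = 41.7612
d((-3, 14), (-30, 29)) = 30.8869
d((9, -26), (-30, 29)) = 67.424

Closest pair: (5, -24) and (9, -26) with distance 4.4721

The closest pair is (5, -24) and (9, -26) with Euclidean distance 4.4721. For 9 points, brute-force pairwise comparison is shown above. For large n, the divide-and-conquer algorithm (sort by x, recurse on halves, check the dividing strip) achieves O(n log n).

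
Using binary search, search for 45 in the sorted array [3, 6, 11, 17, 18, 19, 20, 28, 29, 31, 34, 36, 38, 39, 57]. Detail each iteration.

Binary search for 45 in [3, 6, 11, 17, 18, 19, 20, 28, 29, 31, 34, 36, 38, 39, 57]:

lo=0, hi=14, mid=7, arr[mid]=28 -> 28 < 45, search right half
lo=8, hi=14, mid=11, arr[mid]=36 -> 36 < 45, search right half
lo=12, hi=14, mid=13, arr[mid]=39 -> 39 < 45, search right half
lo=14, hi=14, mid=14, arr[mid]=57 -> 57 > 45, search left half
lo=14 > hi=13, target 45 not found

Binary search determines that 45 is not in the array after 4 comparisons. The search space was exhausted without finding the target.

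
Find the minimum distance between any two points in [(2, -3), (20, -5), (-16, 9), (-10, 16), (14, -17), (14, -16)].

Computing all pairwise distances among 6 points:

d((2, -3), (20, -5)) = 18.1108
d((2, -3), (-16, 9)) = 21.6333
d((2, -3), (-10, 16)) = 22.4722
d((2, -3), (14, -17)) = 18.4391
d((2, -3), (14, -16)) = 17.6918
d((20, -5), (-16, 9)) = 38.6264
d((20, -5), (-10, 16)) = 36.6197
d((20, -5), (14, -17)) = 13.4164
d((20, -5), (14, -16)) = 12.53
d((-16, 9), (-10, 16)) = 9.2195
d((-16, 9), (14, -17)) = 39.6989
d((-16, 9), (14, -16)) = 39.0512
d((-10, 16), (14, -17)) = 40.8044
d((-10, 16), (14, -16)) = 40.0
d((14, -17), (14, -16)) = 1.0 <-- minimum

Closest pair: (14, -17) and (14, -16) with distance 1.0

The closest pair is (14, -17) and (14, -16) with Euclidean distance 1.0. For 6 points, brute-force pairwise comparison is shown above. For large n, the divide-and-conquer algorithm (sort by x, recurse on halves, check the dividing strip) achieves O(n log n).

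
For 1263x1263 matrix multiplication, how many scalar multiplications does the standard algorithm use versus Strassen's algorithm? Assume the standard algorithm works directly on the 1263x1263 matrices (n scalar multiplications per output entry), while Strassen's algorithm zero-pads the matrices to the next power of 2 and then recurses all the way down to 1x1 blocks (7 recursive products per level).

Matrix multiplication for 1263x1263 matrices:

Strassen's algorithm requires power-of-2 dimensions. Pad 1263x1263 to 2048x2048 (next power of 2).

Standard algorithm: 1263^3 = 2014698447 multiplications
Strassen's algorithm: 7^(log2(2048)) = 7^11 = 1977326743 multiplications
Savings: 2014698447 - 1977326743 = 37371704 multiplications

Standard: 2014698447 multiplications (1263^3). Strassen: 1977326743 multiplications (7^11, after padding to 2048x2048). Strassen reduces 8 recursive multiplications to 7 at each level.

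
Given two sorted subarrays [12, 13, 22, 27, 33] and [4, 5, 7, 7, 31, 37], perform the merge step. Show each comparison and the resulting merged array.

Merging process:

Compare 12 vs 4: take 4 from right. Merged: [4]
Compare 12 vs 5: take 5 from right. Merged: [4, 5]
Compare 12 vs 7: take 7 from right. Merged: [4, 5, 7]
Compare 12 vs 7: take 7 from right. Merged: [4, 5, 7, 7]
Compare 12 vs 31: take 12 from left. Merged: [4, 5, 7, 7, 12]
Compare 13 vs 31: take 13 from left. Merged: [4, 5, 7, 7, 12, 13]
Compare 22 vs 31: take 22 from left. Merged: [4, 5, 7, 7, 12, 13, 22]
Compare 27 vs 31: take 27 from left. Merged: [4, 5, 7, 7, 12, 13, 22, 27]
Compare 33 vs 31: take 31 from right. Merged: [4, 5, 7, 7, 12, 13, 22, 27, 31]
Compare 33 vs 37: take 33 from left. Merged: [4, 5, 7, 7, 12, 13, 22, 27, 31, 33]
Append remaining from right: [37]. Merged: [4, 5, 7, 7, 12, 13, 22, 27, 31, 33, 37]

Final merged array: [4, 5, 7, 7, 12, 13, 22, 27, 31, 33, 37]
Total comparisons: 10

The merged array is [4, 5, 7, 7, 12, 13, 22, 27, 31, 33, 37], requiring 10 comparisons. The merge step runs in O(n) time where n is the total number of elements.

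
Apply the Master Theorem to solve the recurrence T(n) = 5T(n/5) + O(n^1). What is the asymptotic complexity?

Master Theorem for T(n) = 5T(n/5) + O(n^1):

a = 5, b = 5, c = 1
log_b(a) = log_5(5) = 1.0000

Case 2: c = 1 = log_5(5) = 1.0000
T(n) = O(n^1 log n) = O(n log n)

For T(n) = 5T(n/5) + O(n^1): log_5(5) = 1.0000. This is Case 2 of the Master Theorem (c = log_b(a), equal work at all levels), giving O(n log n).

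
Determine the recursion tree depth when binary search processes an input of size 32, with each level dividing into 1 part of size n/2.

For divide and conquer with division factor 2:

Problem sizes at each level:
Level 0: 32
Level 1: 16
Level 2: 8
Level 3: 4
Level 4: 2
Level 5: 1

The root is level 0 and the size-1 base case is level 5 (the tree spans levels 0 through 5, i.e. 6 levels counting the root), so the depth is the number of divisions: log_2(32) = 5

The recursion tree depth is log_2(32) = 5. At each level, the problem size is divided by 2, so it takes 5 divisions to reduce to a base case of size 1. The algorithm makes 1 recursive call at each level.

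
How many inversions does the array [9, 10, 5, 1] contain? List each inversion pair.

Finding inversions in [9, 10, 5, 1]:

(0, 2): arr[0]=9 > arr[2]=5
(0, 3): arr[0]=9 > arr[3]=1
(1, 2): arr[1]=10 > arr[2]=5
(1, 3): arr[1]=10 > arr[3]=1
(2, 3): arr[2]=5 > arr[3]=1

Total inversions: 5

The array has 5 inversion(s): (0,2), (0,3), (1,2), (1,3), (2,3). Each pair (i,j) satisfies i < j and arr[i] > arr[j].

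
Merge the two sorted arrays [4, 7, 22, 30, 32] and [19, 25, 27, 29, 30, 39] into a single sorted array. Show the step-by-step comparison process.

Merging process:

Compare 4 vs 19: take 4 from left. Merged: [4]
Compare 7 vs 19: take 7 from left. Merged: [4, 7]
Compare 22 vs 19: take 19 from right. Merged: [4, 7, 19]
Compare 22 vs 25: take 22 from left. Merged: [4, 7, 19, 22]
Compare 30 vs 25: take 25 from right. Merged: [4, 7, 19, 22, 25]
Compare 30 vs 27: take 27 from right. Merged: [4, 7, 19, 22, 25, 27]
Compare 30 vs 29: take 29 from right. Merged: [4, 7, 19, 22, 25, 27, 29]
Compare 30 vs 30: take 30 from left. Merged: [4, 7, 19, 22, 25, 27, 29, 30]
Compare 32 vs 30: take 30 from right. Merged: [4, 7, 19, 22, 25, 27, 29, 30, 30]
Compare 32 vs 39: take 32 from left. Merged: [4, 7, 19, 22, 25, 27, 29, 30, 30, 32]
Append remaining from right: [39]. Merged: [4, 7, 19, 22, 25, 27, 29, 30, 30, 32, 39]

Final merged array: [4, 7, 19, 22, 25, 27, 29, 30, 30, 32, 39]
Total comparisons: 10

The merged array is [4, 7, 19, 22, 25, 27, 29, 30, 30, 32, 39], requiring 10 comparisons. The merge step runs in O(n) time where n is the total number of elements.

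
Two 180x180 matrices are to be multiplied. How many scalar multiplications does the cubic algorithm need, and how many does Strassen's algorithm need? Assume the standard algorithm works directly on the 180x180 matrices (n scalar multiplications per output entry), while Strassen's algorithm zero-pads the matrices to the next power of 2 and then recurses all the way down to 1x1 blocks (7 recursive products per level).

Matrix multiplication for 180x180 matrices:

Strassen's algorithm requires power-of-2 dimensions. Pad 180x180 to 256x256 (next power of 2).

Standard algorithm: 180^3 = 5832000 multiplications
Strassen's algorithm: 7^(log2(256)) = 7^8 = 5764801 multiplications
Savings: 5832000 - 5764801 = 67199 multiplications

Standard: 5832000 multiplications (180^3). Strassen: 5764801 multiplications (7^8, after padding to 256x256). Strassen reduces 8 recursive multiplications to 7 at each level.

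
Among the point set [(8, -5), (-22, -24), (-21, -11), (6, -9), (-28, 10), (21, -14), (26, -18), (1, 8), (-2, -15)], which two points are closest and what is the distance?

Computing all pairwise distances among 9 points:

d((8, -5), (-22, -24)) = 35.5106
d((8, -5), (-21, -11)) = 29.6142
d((8, -5), (6, -9)) = 4.4721 <-- minimum
d((8, -5), (-28, 10)) = 39.0
d((8, -5), (21, -14)) = 15.8114
d((8, -5), (26, -18)) = 22.2036
d((8, -5), (1, 8)) = 14.7648
d((8, -5), (-2, -15)) = 14.1421
d((-22, -24), (-21, -11)) = 13.0384
d((-22, -24), (6, -9)) = 31.7648
d((-22, -24), (-28, 10)) = 34.5254
d((-22, -24), (21, -14)) = 44.1475
d((-22, -24), (26, -18)) = 48.3735
d((-22, -24), (1, 8)) = 39.4081
d((-22, -24), (-2, -15)) = 21.9317
d((-21, -11), (6, -9)) = 27.074
d((-21, -11), (-28, 10)) = 22.1359
d((-21, -11), (21, -14)) = 42.107
d((-21, -11), (26, -18)) = 47.5184
d((-21, -11), (1, 8)) = 29.0689
d((-21, -11), (-2, -15)) = 19.4165
d((6, -9), (-28, 10)) = 38.9487
d((6, -9), (21, -14)) = 15.8114
d((6, -9), (26, -18)) = 21.9317
d((6, -9), (1, 8)) = 17.72
d((6, -9), (-2, -15)) = 10.0
d((-28, 10), (21, -14)) = 54.5619
d((-28, 10), (26, -18)) = 60.8276
d((-28, 10), (1, 8)) = 29.0689
d((-28, 10), (-2, -15)) = 36.0694
d((21, -14), (26, -18)) = 6.4031
d((21, -14), (1, 8)) = 29.7321
d((21, -14), (-2, -15)) = 23.0217
d((26, -18), (1, 8)) = 36.0694
d((26, -18), (-2, -15)) = 28.1603
d((1, 8), (-2, -15)) = 23.1948

Closest pair: (8, -5) and (6, -9) with distance 4.4721

The closest pair is (8, -5) and (6, -9) with Euclidean distance 4.4721. For 9 points, brute-force pairwise comparison is shown above. For large n, the divide-and-conquer algorithm (sort by x, recurse on halves, check the dividing strip) achieves O(n log n).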